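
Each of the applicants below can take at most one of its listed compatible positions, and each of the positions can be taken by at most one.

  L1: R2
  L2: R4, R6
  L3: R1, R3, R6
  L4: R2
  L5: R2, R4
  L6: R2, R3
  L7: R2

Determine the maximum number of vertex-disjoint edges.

Unit-capacity flow: source→left, listed edges, right→sink; max matching = max flow.
Augmenting path L1→R2 (+1); matched 1.
Augmenting path L2→R4 (+1); matched 2.
Augmenting path L3→R1 (+1); matched 3.
Augmenting path L6→R3 (+1); matched 4.
Augmenting path L5→R4→L2→R6 (+1); matched 5.
No augmenting path remains; maximum matching = 5.
König certificate: {L2, L3, L5, L6, R2} is a vertex cover of size 5 (every listed pair touches it), so no matching can be larger.

5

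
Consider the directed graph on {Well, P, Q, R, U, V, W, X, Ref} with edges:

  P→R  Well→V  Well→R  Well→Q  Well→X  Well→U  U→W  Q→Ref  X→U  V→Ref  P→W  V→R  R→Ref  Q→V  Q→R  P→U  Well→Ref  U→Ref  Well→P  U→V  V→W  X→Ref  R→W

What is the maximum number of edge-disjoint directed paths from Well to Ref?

Assign every edge capacity 1; by Menger, the answer equals the max flow.
Path Well→Ref (+1); total 1.
Path Well→Q→Ref (+1); total 2.
Path Well→R→Ref (+1); total 3.
Path Well→U→Ref (+1); total 4.
Path Well→V→Ref (+1); total 5.
Path Well→X→Ref (+1); total 6.
No residual Well→Ref path; max flow = 6.
Certifying cut of size 6: {R→Ref, U→Ref, V→Ref, Well→Q, Well→Ref, Well→X}.

6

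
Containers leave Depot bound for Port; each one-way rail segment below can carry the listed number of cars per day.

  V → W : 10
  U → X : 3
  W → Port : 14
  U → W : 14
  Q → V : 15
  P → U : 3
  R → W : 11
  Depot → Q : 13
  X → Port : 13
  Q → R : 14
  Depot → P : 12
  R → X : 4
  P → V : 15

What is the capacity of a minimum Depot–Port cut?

Augment Depot→P→U→W→Port: bottleneck 3, flow now 3.
Augment Depot→P→V→W→Port: bottleneck 9, flow now 12.
Augment Depot→Q→R→W→Port: bottleneck 2, flow now 14.
Augment Depot→Q→R→X→Port: bottleneck 4, flow now 18.
Augment Depot→Q→R→W→U→X→Port: bottleneck 3, flow now 21. (uses reverse residual edge)
No augmenting path remains; maximum flow = 21.
By max-flow min-cut, the minimum cut capacity equals the max flow.
In the residual graph, reachable from Depot: {Depot, P, Q, R, V, W}.
Min-cut edges: P→U (3), R→X (4), W→Port (14); capacity 3 + 4 + 14 = 21.

21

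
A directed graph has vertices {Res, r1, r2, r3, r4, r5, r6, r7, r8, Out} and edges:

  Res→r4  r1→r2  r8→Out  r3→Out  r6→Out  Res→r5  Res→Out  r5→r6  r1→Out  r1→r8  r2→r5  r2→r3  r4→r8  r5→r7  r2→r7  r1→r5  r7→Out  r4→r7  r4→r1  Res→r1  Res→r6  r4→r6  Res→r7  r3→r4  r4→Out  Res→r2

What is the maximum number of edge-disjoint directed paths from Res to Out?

Assign every edge capacity 1; by Menger, the answer equals the max flow.
Path Res→Out (+1); total 1.
Path Res→r1→Out (+1); total 2.
Path Res→r4→Out (+1); total 3.
Path Res→r6→Out (+1); total 4.
Path Res→r7→Out (+1); total 5.
Path Res→r2→r3→Out (+1); total 6.
No residual Res→Out path; max flow = 6.
Certifying cut of size 6: {Res→Out, Res→r1, Res→r2, Res→r4, r6→Out, r7→Out}.

6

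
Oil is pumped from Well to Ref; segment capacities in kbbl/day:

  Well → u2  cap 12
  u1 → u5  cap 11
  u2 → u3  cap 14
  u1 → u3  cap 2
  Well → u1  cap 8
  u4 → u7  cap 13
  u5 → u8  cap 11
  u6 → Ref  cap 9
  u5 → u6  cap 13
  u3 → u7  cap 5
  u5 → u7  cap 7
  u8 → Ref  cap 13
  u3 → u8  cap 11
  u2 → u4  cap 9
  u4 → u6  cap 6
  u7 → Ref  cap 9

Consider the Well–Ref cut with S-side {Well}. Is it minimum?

Yes — it is a minimum cut (capacity 20).

Given cut capacity: 8 + 12 = 20.
Augment Well→u1→u3→u7→Ref: bottleneck 2, flow now 2.
Augment Well→u1→u5→u6→Ref: bottleneck 6, flow now 8.
Augment Well→u2→u3→u7→Ref: bottleneck 3, flow now 11.
Augment Well→u2→u3→u8→Ref: bottleneck 9, flow now 20.
No augmenting path remains; maximum flow = 20.
Cut capacity 20 equals the max flow, so it is a minimum cut.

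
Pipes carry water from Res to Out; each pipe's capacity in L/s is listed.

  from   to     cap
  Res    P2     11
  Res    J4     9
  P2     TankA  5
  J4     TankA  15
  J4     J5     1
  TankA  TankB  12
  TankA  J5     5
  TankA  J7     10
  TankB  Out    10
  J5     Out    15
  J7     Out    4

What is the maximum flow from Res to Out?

Augment Res→J4→J5→Out: bottleneck 1, flow now 1.
Augment Res→P2→TankA→TankB→Out: bottleneck 5, flow now 6.
Augment Res→J4→TankA→TankB→Out: bottleneck 5, flow now 11.
Augment Res→J4→TankA→J5→Out: bottleneck 3, flow now 14.
No augmenting path remains; maximum flow = 14.
In the residual graph, reachable from Res: {Res, P2}.
Min-cut edges: Res→J4 (9), P2→TankA (5); capacity 9 + 5 = 14.
This cut is saturated, so no flow can exceed 14.

14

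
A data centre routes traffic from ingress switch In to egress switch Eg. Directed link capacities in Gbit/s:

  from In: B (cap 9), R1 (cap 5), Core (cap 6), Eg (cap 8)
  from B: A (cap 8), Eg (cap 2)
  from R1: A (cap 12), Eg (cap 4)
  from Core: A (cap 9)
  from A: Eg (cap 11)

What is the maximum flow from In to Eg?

Augment In→Eg: bottleneck 8, flow now 8.
Augment In→B→Eg: bottleneck 2, flow now 10.
Augment In→R1→Eg: bottleneck 4, flow now 14.
Augment In→B→A→Eg: bottleneck 7, flow now 21.
Augment In→R1→A→Eg: bottleneck 1, flow now 22.
Augment In→Core→A→Eg: bottleneck 3, flow now 25.
No augmenting path remains; maximum flow = 25.
In the residual graph, reachable from In: {In, B, R1, Core, A}.
Min-cut edges: In→Eg (8), B→Eg (2), R1→Eg (4), A→Eg (11); capacity 8 + 2 + 4 + 11 = 25.
This cut is saturated, so no flow can exceed 25.

25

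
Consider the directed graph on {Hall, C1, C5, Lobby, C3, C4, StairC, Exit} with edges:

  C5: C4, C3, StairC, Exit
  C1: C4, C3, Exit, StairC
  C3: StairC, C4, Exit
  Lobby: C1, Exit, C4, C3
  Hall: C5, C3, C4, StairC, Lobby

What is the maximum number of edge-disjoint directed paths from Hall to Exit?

Assign every edge capacity 1; by Menger, the answer equals the max flow.
Path Hall→C5→Exit (+1); total 1.
Path Hall→Lobby→Exit (+1); total 2.
Path Hall→C3→Exit (+1); total 3.
No residual Hall→Exit path; max flow = 3.
Certifying cut of size 3: {Hall→C3, Hall→C5, Hall→Lobby}.

3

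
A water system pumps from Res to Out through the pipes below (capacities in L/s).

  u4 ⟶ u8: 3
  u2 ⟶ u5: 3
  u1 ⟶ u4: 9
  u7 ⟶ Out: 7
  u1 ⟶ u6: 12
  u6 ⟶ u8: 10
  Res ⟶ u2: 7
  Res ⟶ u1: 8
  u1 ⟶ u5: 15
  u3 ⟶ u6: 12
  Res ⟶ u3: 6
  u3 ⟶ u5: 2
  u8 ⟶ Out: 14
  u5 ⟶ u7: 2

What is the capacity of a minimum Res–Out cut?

15

Augment Res→u1→u4→u8→Out: bottleneck 3, flow now 3.
Augment Res→u1→u5→u7→Out: bottleneck 2, flow now 5.
Augment Res→u1→u6→u8→Out: bottleneck 3, flow now 8.
Augment Res→u3→u6→u8→Out: bottleneck 6, flow now 14.
Augment Res→u2→u5→u1→u6→u8→Out: bottleneck 1, flow now 15. (uses reverse residual edge)
No augmenting path remains; maximum flow = 15.
By max-flow min-cut, the minimum cut capacity equals the max flow.
In the residual graph, reachable from Res: {Res, u1, u2, u3, u4, u5, u6}.
Min-cut edges: u4→u8 (3), u5→u7 (2), u6→u8 (10); capacity 3 + 2 + 10 = 15.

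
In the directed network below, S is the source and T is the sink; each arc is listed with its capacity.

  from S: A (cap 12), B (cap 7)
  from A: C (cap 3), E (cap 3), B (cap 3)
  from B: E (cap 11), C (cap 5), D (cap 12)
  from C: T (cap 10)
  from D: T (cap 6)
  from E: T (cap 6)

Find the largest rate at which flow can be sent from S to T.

16

Augment S→A→C→T: bottleneck 3, flow now 3.
Augment S→A→E→T: bottleneck 3, flow now 6.
Augment S→B→C→T: bottleneck 5, flow now 11.
Augment S→B→D→T: bottleneck 2, flow now 13.
Augment S→A→B→D→T: bottleneck 3, flow now 16.
No augmenting path remains; maximum flow = 16.
In the residual graph, reachable from S: {S, A}.
Min-cut edges: S→B (7), A→B (3), A→C (3), A→E (3); capacity 7 + 3 + 3 + 3 = 16.
This cut is saturated, so no flow can exceed 16.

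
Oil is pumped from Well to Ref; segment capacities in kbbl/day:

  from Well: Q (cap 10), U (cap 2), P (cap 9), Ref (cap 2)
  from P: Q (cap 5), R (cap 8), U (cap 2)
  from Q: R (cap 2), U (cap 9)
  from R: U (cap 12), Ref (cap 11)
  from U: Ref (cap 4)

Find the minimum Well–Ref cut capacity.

16

Augment Well→Ref: bottleneck 2, flow now 2.
Augment Well→U→Ref: bottleneck 2, flow now 4.
Augment Well→P→R→Ref: bottleneck 8, flow now 12.
Augment Well→P→U→Ref: bottleneck 1, flow now 13.
Augment Well→Q→R→Ref: bottleneck 2, flow now 15.
Augment Well→Q→U→Ref: bottleneck 1, flow now 16.
No augmenting path remains; maximum flow = 16.
By max-flow min-cut, the minimum cut capacity equals the max flow.
In the residual graph, reachable from Well: {Well, P, Q, U}.
Min-cut edges: Well→Ref (2), P→R (8), Q→R (2), U→Ref (4); capacity 2 + 8 + 2 + 4 = 16.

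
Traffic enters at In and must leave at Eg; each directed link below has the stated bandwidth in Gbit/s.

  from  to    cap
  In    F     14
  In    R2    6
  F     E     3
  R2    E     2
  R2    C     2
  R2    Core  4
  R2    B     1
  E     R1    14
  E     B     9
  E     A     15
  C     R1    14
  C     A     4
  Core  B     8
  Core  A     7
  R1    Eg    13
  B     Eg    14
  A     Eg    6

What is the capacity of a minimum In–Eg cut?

Augment In→R2→B→Eg: bottleneck 1, flow now 1.
Augment In→F→E→R1→Eg: bottleneck 3, flow now 4.
Augment In→R2→E→R1→Eg: bottleneck 2, flow now 6.
Augment In→R2→C→R1→Eg: bottleneck 2, flow now 8.
Augment In→R2→Core→B→Eg: bottleneck 1, flow now 9.
No augmenting path remains; maximum flow = 9.
By max-flow min-cut, the minimum cut capacity equals the max flow.
In the residual graph, reachable from In: {In, F}.
Min-cut edges: In→R2 (6), F→E (3); capacity 6 + 3 = 9.

9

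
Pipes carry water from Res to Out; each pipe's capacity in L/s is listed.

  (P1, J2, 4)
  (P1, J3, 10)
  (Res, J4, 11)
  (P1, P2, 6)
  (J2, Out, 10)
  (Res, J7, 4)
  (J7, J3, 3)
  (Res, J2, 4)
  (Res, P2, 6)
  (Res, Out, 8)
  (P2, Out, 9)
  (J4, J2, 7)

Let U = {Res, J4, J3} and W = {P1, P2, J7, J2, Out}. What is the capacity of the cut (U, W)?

29

Edges leaving {Res, J4, J3}: Res→P2 (6), Res→J7 (4), Res→J2 (4), Res→Out (8), J4→J2 (7).
Cut capacity = 6 + 4 + 4 + 8 + 7 = 29.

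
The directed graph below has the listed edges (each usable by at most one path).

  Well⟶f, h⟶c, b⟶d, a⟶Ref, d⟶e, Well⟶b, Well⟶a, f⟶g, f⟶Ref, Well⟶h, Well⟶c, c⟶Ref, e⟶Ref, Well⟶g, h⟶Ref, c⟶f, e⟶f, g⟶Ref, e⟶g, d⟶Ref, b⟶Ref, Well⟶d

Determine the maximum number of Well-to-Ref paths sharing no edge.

Assign every edge capacity 1; by Menger, the answer equals the max flow.
Path Well→a→Ref (+1); total 1.
Path Well→b→Ref (+1); total 2.
Path Well→c→Ref (+1); total 3.
Path Well→d→Ref (+1); total 4.
Path Well→f→Ref (+1); total 5.
Path Well→g→Ref (+1); total 6.
Path Well→h→Ref (+1); total 7.
No residual Well→Ref path; max flow = 7.
Certifying cut of size 7: {Well→a, Well→b, Well→c, Well→d, Well→f, Well→g, Well→h}.

7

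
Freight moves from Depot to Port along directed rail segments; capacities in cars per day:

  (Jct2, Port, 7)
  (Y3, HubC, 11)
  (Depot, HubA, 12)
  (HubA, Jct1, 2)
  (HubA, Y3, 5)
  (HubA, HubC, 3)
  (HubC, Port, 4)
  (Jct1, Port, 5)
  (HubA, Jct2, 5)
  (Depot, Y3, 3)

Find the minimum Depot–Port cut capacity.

11

Augment Depot→Y3→HubC→Port: bottleneck 3, flow now 3.
Augment Depot→HubA→Jct1→Port: bottleneck 2, flow now 5.
Augment Depot→HubA→HubC→Port: bottleneck 1, flow now 6.
Augment Depot→HubA→Jct2→Port: bottleneck 5, flow now 11.
No augmenting path remains; maximum flow = 11.
By max-flow min-cut, the minimum cut capacity equals the max flow.
In the residual graph, reachable from Depot: {Depot, Y3, HubA, HubC}.
Min-cut edges: HubA→Jct1 (2), HubA→Jct2 (5), HubC→Port (4); capacity 2 + 5 + 4 = 11.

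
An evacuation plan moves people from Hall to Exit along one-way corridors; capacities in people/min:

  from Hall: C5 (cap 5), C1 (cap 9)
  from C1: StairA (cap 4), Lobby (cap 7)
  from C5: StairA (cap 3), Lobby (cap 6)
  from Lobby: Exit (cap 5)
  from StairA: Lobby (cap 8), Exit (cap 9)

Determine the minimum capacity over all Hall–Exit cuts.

12

Augment Hall→C1→Lobby→Exit: bottleneck 5, flow now 5.
Augment Hall→C1→StairA→Exit: bottleneck 4, flow now 9.
Augment Hall→C5→StairA→Exit: bottleneck 3, flow now 12.
No augmenting path remains; maximum flow = 12.
By max-flow min-cut, the minimum cut capacity equals the max flow.
In the residual graph, reachable from Hall: {Hall, C1, C5, Lobby}.
Min-cut edges: C1→StairA (4), C5→StairA (3), Lobby→Exit (5); capacity 4 + 3 + 5 = 12.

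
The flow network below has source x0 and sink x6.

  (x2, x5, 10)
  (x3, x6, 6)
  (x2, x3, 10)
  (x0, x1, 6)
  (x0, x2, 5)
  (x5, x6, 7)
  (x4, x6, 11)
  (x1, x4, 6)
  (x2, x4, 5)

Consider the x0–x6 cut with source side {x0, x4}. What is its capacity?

22

Edges leaving {x0, x4}: x0→x1 (6), x0→x2 (5), x4→x6 (11).
Cut capacity = 6 + 5 + 11 = 22.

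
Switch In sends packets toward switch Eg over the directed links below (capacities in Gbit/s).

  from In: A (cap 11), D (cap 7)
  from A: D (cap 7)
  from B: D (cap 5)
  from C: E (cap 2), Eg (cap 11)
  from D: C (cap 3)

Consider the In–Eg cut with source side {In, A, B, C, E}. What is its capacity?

30

Edges leaving {In, A, B, C, E}: In→D (7), A→D (7), B→D (5), C→Eg (11).
Cut capacity = 7 + 7 + 5 + 11 = 30.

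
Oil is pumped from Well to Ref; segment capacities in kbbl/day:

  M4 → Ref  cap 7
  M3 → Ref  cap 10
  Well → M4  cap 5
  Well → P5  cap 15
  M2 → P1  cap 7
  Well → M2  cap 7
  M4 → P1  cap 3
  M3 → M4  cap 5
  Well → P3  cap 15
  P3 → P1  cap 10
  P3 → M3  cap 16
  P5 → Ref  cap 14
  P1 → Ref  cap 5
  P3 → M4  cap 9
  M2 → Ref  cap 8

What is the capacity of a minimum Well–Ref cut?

Augment Well→P5→Ref: bottleneck 14, flow now 14.
Augment Well→M2→Ref: bottleneck 7, flow now 21.
Augment Well→M4→Ref: bottleneck 5, flow now 26.
Augment Well→P3→M3→Ref: bottleneck 10, flow now 36.
Augment Well→P3→M4→Ref: bottleneck 2, flow now 38.
Augment Well→P3→P1→Ref: bottleneck 3, flow now 41.
No augmenting path remains; maximum flow = 41.
By max-flow min-cut, the minimum cut capacity equals the max flow.
In the residual graph, reachable from Well: {Well, P5}.
Min-cut edges: Well→M2 (7), Well→P3 (15), Well→M4 (5), P5→Ref (14); capacity 7 + 15 + 5 + 14 = 41.

41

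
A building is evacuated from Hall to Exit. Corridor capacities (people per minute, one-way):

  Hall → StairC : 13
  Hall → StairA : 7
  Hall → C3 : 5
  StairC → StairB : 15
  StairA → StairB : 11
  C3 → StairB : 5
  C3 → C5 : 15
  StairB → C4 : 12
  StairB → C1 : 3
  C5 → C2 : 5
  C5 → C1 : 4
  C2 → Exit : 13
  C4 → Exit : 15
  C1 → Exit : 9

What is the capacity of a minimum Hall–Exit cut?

Augment Hall→StairC→StairB→C4→Exit: bottleneck 12, flow now 12.
Augment Hall→StairC→StairB→C1→Exit: bottleneck 1, flow now 13.
Augment Hall→StairA→StairB→C1→Exit: bottleneck 2, flow now 15.
Augment Hall→C3→C5→C2→Exit: bottleneck 5, flow now 20.
No augmenting path remains; maximum flow = 20.
By max-flow min-cut, the minimum cut capacity equals the max flow.
In the residual graph, reachable from Hall: {Hall, StairC, StairA, StairB}.
Min-cut edges: Hall→C3 (5), StairB→C4 (12), StairB→C1 (3); capacity 5 + 12 + 3 = 20.

20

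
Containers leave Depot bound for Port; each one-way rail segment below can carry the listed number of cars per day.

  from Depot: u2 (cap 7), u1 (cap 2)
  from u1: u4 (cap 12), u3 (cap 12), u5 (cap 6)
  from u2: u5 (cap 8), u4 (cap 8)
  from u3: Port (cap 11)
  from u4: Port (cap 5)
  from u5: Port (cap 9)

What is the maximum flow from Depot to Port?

9

Augment Depot→u1→u3→Port: bottleneck 2, flow now 2.
Augment Depot→u2→u4→Port: bottleneck 5, flow now 7.
Augment Depot→u2→u5→Port: bottleneck 2, flow now 9.
No augmenting path remains; maximum flow = 9.
In the residual graph, reachable from Depot: {Depot}.
Min-cut edges: Depot→u1 (2), Depot→u2 (7); capacity 2 + 7 = 9.
This cut is saturated, so no flow can exceed 9.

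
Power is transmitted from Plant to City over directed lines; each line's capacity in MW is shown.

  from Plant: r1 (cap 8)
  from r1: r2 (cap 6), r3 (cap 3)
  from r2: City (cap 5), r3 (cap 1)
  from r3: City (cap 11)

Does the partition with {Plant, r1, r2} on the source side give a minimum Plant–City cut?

No — its capacity is 9, but the minimum cut has capacity 8.

Given cut capacity: 3 + 1 + 5 = 9.
Augment Plant→r1→r2→City: bottleneck 5, flow now 5.
Augment Plant→r1→r3→City: bottleneck 3, flow now 8.
No augmenting path remains; maximum flow = 8.
In the residual graph, reachable from Plant: {Plant}.
Min-cut edges: Plant→r1 (8); capacity 8 = 8.
Cut capacity 9 exceeds the max flow 8, so it is not minimum.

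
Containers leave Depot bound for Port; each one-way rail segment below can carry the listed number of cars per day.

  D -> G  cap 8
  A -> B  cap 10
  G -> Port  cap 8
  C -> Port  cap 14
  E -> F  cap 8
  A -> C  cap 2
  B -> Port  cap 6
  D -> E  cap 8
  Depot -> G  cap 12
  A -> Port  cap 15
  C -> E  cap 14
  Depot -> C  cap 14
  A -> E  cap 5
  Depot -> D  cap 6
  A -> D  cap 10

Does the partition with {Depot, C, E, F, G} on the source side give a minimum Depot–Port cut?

No — its capacity is 28, but the minimum cut has capacity 22.

Given cut capacity: 6 + 14 + 8 = 28.
Augment Depot→C→Port: bottleneck 14, flow now 14.
Augment Depot→G→Port: bottleneck 8, flow now 22.
No augmenting path remains; maximum flow = 22.
In the residual graph, reachable from Depot: {Depot, D, E, F, G}.
Min-cut edges: Depot→C (14), G→Port (8); capacity 14 + 8 = 22.
Cut capacity 28 exceeds the max flow 22, so it is not minimum.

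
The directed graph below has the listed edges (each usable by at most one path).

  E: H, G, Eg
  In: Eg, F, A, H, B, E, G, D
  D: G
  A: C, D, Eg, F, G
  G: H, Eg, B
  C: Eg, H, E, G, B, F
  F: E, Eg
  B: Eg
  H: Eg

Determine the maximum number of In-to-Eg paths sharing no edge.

Assign every edge capacity 1; by Menger, the answer equals the max flow.
Path In→Eg (+1); total 1.
Path In→A→Eg (+1); total 2.
Path In→B→Eg (+1); total 3.
Path In→E→Eg (+1); total 4.
Path In→F→Eg (+1); total 5.
Path In→G→Eg (+1); total 6.
Path In→H→Eg (+1); total 7.
No residual In→Eg path; max flow = 7.
Certifying cut of size 7: {B→Eg, G→Eg, H→Eg, In→A, In→E, In→Eg, In→F}.

7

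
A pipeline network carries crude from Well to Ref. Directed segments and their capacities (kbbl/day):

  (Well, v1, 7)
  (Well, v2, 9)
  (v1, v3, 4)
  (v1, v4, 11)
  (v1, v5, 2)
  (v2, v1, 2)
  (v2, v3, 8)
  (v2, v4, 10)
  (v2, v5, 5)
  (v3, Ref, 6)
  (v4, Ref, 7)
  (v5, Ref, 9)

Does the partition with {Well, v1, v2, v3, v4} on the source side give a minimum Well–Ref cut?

Given cut capacity: 2 + 5 + 6 + 7 = 20.
Augment Well→v1→v3→Ref: bottleneck 4, flow now 4.
Augment Well→v1→v4→Ref: bottleneck 3, flow now 7.
Augment Well→v2→v3→Ref: bottleneck 2, flow now 9.
Augment Well→v2→v4→Ref: bottleneck 4, flow now 13.
Augment Well→v2→v5→Ref: bottleneck 3, flow now 16.
No augmenting path remains; maximum flow = 16.
In the residual graph, reachable from Well: {Well}.
Min-cut edges: Well→v1 (7), Well→v2 (9); capacity 7 + 9 = 16.
Cut capacity 20 exceeds the max flow 16, so it is not minimum.

No — its capacity is 20, but the minimum cut has capacity 16.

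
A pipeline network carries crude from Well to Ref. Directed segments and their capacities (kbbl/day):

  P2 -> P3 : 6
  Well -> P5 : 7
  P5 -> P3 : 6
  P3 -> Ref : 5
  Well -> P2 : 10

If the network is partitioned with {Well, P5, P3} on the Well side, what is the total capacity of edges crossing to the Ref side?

Edges leaving {Well, P5, P3}: Well→P2 (10), P3→Ref (5).
Cut capacity = 10 + 5 = 15.

15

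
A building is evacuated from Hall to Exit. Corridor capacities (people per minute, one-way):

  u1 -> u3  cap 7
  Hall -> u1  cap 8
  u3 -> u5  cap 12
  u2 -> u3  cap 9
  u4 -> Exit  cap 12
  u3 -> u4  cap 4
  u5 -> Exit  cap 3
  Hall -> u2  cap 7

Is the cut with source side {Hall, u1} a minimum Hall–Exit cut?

No — its capacity is 14, but the minimum cut has capacity 7.

Given cut capacity: 7 + 7 = 14.
Augment Hall→u1→u3→u4→Exit: bottleneck 4, flow now 4.
Augment Hall→u1→u3→u5→Exit: bottleneck 3, flow now 7.
No augmenting path remains; maximum flow = 7.
In the residual graph, reachable from Hall: {Hall, u1, u2, u3, u5}.
Min-cut edges: u3→u4 (4), u5→Exit (3); capacity 4 + 3 = 7.
Cut capacity 14 exceeds the max flow 7, so it is not minimum.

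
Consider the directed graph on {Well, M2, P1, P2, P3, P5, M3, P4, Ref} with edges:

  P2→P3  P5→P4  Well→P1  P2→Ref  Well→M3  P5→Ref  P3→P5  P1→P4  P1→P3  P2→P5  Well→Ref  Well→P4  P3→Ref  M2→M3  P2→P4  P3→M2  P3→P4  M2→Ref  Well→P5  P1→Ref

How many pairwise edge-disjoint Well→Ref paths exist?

3

Assign every edge capacity 1; by Menger, the answer equals the max flow.
Path Well→Ref (+1); total 1.
Path Well→P1→Ref (+1); total 2.
Path Well→P5→Ref (+1); total 3.
No residual Well→Ref path; max flow = 3.
Certifying cut of size 3: {Well→P1, Well→P5, Well→Ref}.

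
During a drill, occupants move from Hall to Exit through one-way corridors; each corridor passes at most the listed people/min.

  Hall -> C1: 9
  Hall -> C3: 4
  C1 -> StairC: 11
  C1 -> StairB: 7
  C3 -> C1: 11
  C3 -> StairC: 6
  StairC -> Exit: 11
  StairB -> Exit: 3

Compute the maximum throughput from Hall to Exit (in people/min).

13

Augment Hall→C1→StairC→Exit: bottleneck 9, flow now 9.
Augment Hall→C3→StairC→Exit: bottleneck 2, flow now 11.
Augment Hall→C3→C1→StairB→Exit: bottleneck 2, flow now 13.
No augmenting path remains; maximum flow = 13.
In the residual graph, reachable from Hall: {Hall}.
Min-cut edges: Hall→C1 (9), Hall→C3 (4); capacity 9 + 4 = 13.
This cut is saturated, so no flow can exceed 13.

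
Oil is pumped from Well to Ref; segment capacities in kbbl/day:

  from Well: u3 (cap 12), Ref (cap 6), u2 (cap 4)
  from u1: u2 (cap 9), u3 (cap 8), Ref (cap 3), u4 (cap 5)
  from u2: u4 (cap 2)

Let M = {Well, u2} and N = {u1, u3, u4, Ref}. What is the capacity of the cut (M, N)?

20

Edges leaving {Well, u2}: Well→u3 (12), Well→Ref (6), u2→u4 (2).
Cut capacity = 12 + 6 + 2 = 20.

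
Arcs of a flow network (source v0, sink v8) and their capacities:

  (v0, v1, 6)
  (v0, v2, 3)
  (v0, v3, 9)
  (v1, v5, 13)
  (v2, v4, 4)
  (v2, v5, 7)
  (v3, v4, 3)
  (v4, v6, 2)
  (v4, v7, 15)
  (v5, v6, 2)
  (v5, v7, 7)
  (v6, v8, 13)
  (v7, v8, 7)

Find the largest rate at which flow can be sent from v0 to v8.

11

Augment v0→v1→v5→v6→v8: bottleneck 2, flow now 2.
Augment v0→v1→v5→v7→v8: bottleneck 4, flow now 6.
Augment v0→v2→v4→v6→v8: bottleneck 2, flow now 8.
Augment v0→v2→v4→v7→v8: bottleneck 1, flow now 9.
Augment v0→v3→v4→v7→v8: bottleneck 2, flow now 11.
No augmenting path remains; maximum flow = 11.
In the residual graph, reachable from v0: {v0, v1, v2, v3, v4, v5, v7}.
Min-cut edges: v4→v6 (2), v5→v6 (2), v7→v8 (7); capacity 2 + 2 + 7 = 11.
This cut is saturated, so no flow can exceed 11.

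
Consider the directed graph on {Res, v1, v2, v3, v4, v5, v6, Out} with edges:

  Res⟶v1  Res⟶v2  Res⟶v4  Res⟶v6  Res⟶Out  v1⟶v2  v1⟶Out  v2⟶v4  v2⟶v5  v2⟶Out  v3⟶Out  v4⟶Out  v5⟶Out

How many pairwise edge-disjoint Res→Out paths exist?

Assign every edge capacity 1; by Menger, the answer equals the max flow.
Path Res→Out (+1); total 1.
Path Res→v1→Out (+1); total 2.
Path Res→v2→Out (+1); total 3.
Path Res→v4→Out (+1); total 4.
No residual Res→Out path; max flow = 4.
Certifying cut of size 4: {Res→Out, Res→v1, Res→v2, Res→v4}.

4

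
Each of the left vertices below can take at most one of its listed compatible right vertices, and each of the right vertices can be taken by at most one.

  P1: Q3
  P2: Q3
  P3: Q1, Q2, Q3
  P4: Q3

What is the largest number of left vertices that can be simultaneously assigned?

2

Unit-capacity flow: source→left, listed edges, right→sink; max matching = max flow.
Augmenting path P1→Q3 (+1); matched 1.
Augmenting path P3→Q1 (+1); matched 2.
No augmenting path remains; maximum matching = 2.
König certificate: {P3, Q3} is a vertex cover of size 2 (every listed pair touches it), so no matching can be larger.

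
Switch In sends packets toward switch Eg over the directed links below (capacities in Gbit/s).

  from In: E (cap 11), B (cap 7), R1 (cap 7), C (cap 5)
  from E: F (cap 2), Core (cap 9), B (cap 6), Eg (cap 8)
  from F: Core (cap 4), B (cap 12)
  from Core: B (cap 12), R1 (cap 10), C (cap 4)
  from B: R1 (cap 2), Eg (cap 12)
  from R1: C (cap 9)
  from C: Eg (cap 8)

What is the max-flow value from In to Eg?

Augment In→E→Eg: bottleneck 8, flow now 8.
Augment In→B→Eg: bottleneck 7, flow now 15.
Augment In→C→Eg: bottleneck 5, flow now 20.
Augment In→E→B→Eg: bottleneck 3, flow now 23.
Augment In→R1→C→Eg: bottleneck 3, flow now 26.
No augmenting path remains; maximum flow = 26.
In the residual graph, reachable from In: {In, R1, C}.
Min-cut edges: In→E (11), In→B (7), C→Eg (8); capacity 11 + 7 + 8 = 26.
This cut is saturated, so no flow can exceed 26.

26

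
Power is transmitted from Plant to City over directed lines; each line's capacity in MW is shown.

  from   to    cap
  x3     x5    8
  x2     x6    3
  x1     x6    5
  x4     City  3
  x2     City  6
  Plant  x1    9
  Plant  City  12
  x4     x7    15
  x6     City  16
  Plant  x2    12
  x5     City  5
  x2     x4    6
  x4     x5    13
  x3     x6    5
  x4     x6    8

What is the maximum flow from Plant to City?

29

Augment Plant→City: bottleneck 12, flow now 12.
Augment Plant→x2→City: bottleneck 6, flow now 18.
Augment Plant→x1→x6→City: bottleneck 5, flow now 23.
Augment Plant→x2→x4→City: bottleneck 3, flow now 26.
Augment Plant→x2→x6→City: bottleneck 3, flow now 29.
No augmenting path remains; maximum flow = 29.
In the residual graph, reachable from Plant: {Plant, x1}.
Min-cut edges: Plant→x2 (12), Plant→City (12), x1→x6 (5); capacity 12 + 12 + 5 = 29.
This cut is saturated, so no flow can exceed 29.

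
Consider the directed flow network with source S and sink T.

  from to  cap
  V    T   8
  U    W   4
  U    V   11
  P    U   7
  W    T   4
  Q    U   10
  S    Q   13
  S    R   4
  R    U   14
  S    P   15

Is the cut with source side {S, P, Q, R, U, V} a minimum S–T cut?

Yes — it is a minimum cut (capacity 12).

Given cut capacity: 4 + 8 = 12.
Augment S→P→U→V→T: bottleneck 7, flow now 7.
Augment S→Q→U→V→T: bottleneck 1, flow now 8.
Augment S→Q→U→W→T: bottleneck 4, flow now 12.
No augmenting path remains; maximum flow = 12.
Cut capacity 12 equals the max flow, so it is a minimum cut.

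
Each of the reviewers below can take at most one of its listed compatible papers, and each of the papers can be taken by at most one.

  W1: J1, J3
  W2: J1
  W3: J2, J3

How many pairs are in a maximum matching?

Unit-capacity flow: source→left, listed edges, right→sink; max matching = max flow.
Augmenting path W1→J1 (+1); matched 1.
Augmenting path W3→J2 (+1); matched 2.
Augmenting path W2→J1→W1→J3 (+1); matched 3.
No augmenting path remains; maximum matching = 3.
König certificate: {W1, W2, W3} is a vertex cover of size 3 (every listed pair touches it), so no matching can be larger.

3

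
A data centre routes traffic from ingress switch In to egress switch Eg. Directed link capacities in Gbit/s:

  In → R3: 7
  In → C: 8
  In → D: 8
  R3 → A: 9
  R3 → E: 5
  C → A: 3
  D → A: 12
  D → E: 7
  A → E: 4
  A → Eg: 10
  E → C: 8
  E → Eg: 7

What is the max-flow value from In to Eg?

Augment In→R3→A→Eg: bottleneck 7, flow now 7.
Augment In→C→A→Eg: bottleneck 3, flow now 10.
Augment In→D→E→Eg: bottleneck 7, flow now 17.
No augmenting path remains; maximum flow = 17.
In the residual graph, reachable from In: {In, R3, C, D, A, E}.
Min-cut edges: A→Eg (10), E→Eg (7); capacity 10 + 7 = 17.
This cut is saturated, so no flow can exceed 17.

17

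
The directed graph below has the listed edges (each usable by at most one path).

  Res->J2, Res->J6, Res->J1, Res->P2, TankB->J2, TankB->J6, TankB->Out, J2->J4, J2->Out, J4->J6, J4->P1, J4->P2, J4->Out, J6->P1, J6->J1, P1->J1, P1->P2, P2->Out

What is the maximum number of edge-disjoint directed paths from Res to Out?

Assign every edge capacity 1; by Menger, the answer equals the max flow.
Path Res→J2→Out (+1); total 1.
Path Res→P2→Out (+1); total 2.
No residual Res→Out path; max flow = 2.
Certifying cut of size 2: {P2→Out, Res→J2}.

2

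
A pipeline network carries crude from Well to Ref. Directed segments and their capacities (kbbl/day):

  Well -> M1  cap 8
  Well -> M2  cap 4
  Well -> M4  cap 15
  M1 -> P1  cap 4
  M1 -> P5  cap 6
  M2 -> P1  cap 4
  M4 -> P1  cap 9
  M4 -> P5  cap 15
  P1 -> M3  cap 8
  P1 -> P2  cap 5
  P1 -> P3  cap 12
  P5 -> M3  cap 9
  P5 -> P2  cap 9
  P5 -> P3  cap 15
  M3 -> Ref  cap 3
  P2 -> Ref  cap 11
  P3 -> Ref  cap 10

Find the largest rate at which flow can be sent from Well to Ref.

24

Augment Well→M1→P1→M3→Ref: bottleneck 3, flow now 3.
Augment Well→M1→P1→P2→Ref: bottleneck 1, flow now 4.
Augment Well→M1→P5→P2→Ref: bottleneck 4, flow now 8.
Augment Well→M2→P1→P2→Ref: bottleneck 4, flow now 12.
Augment Well→M4→P1→P3→Ref: bottleneck 9, flow now 21.
Augment Well→M4→P5→P2→Ref: bottleneck 2, flow now 23.
Augment Well→M4→P5→P3→Ref: bottleneck 1, flow now 24.
No augmenting path remains; maximum flow = 24.
In the residual graph, reachable from Well: {Well, M1, M2, M4, P1, P5, M3, P2, P3}.
Min-cut edges: M3→Ref (3), P2→Ref (11), P3→Ref (10); capacity 3 + 11 + 10 = 24.
This cut is saturated, so no flow can exceed 24.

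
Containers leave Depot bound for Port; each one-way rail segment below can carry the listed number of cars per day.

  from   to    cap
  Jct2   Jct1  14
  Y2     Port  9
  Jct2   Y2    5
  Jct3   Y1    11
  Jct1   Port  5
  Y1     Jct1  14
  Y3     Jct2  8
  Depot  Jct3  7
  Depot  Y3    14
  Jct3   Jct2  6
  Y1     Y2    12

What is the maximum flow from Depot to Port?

14

Augment Depot→Jct3→Jct2→Y2→Port: bottleneck 5, flow now 5.
Augment Depot→Jct3→Jct2→Jct1→Port: bottleneck 1, flow now 6.
Augment Depot→Jct3→Y1→Y2→Port: bottleneck 1, flow now 7.
Augment Depot→Y3→Jct2→Jct1→Port: bottleneck 4, flow now 11.
Augment Depot→Y3→Jct2→Jct3→Y1→Y2→Port: bottleneck 3, flow now 14. (uses reverse residual edge)
No augmenting path remains; maximum flow = 14.
In the residual graph, reachable from Depot: {Depot, Jct3, Y3, Jct2, Y1, Y2, Jct1}.
Min-cut edges: Y2→Port (9), Jct1→Port (5); capacity 9 + 5 = 14.
This cut is saturated, so no flow can exceed 14.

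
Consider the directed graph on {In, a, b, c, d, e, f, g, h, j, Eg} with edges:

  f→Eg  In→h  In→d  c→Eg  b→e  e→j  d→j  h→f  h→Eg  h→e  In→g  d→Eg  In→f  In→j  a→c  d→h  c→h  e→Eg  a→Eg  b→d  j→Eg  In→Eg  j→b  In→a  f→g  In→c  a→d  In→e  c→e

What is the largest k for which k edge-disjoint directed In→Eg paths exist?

Assign every edge capacity 1; by Menger, the answer equals the max flow.
Path In→Eg (+1); total 1.
Path In→a→Eg (+1); total 2.
Path In→c→Eg (+1); total 3.
Path In→d→Eg (+1); total 4.
Path In→e→Eg (+1); total 5.
Path In→f→Eg (+1); total 6.
Path In→h→Eg (+1); total 7.
Path In→j→Eg (+1); total 8.
No residual In→Eg path; max flow = 8.
Certifying cut of size 8: {In→Eg, In→a, In→c, In→d, In→e, In→f, In→h, In→j}.

8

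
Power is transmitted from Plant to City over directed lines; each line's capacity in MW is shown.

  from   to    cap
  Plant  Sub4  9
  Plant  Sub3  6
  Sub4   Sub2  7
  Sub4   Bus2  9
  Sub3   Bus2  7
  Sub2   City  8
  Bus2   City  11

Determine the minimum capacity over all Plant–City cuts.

Augment Plant→Sub4→Sub2→City: bottleneck 7, flow now 7.
Augment Plant→Sub4→Bus2→City: bottleneck 2, flow now 9.
Augment Plant→Sub3→Bus2→City: bottleneck 6, flow now 15.
No augmenting path remains; maximum flow = 15.
By max-flow min-cut, the minimum cut capacity equals the max flow.
In the residual graph, reachable from Plant: {Plant}.
Min-cut edges: Plant→Sub4 (9), Plant→Sub3 (6); capacity 9 + 6 = 15.

15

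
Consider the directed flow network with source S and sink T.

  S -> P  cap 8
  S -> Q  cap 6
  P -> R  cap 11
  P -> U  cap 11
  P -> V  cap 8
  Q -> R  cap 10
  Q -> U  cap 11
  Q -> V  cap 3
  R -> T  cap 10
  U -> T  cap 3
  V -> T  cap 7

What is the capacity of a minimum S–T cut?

Augment S→P→R→T: bottleneck 8, flow now 8.
Augment S→Q→R→T: bottleneck 2, flow now 10.
Augment S→Q→U→T: bottleneck 3, flow now 13.
Augment S→Q→V→T: bottleneck 1, flow now 14.
No augmenting path remains; maximum flow = 14.
By max-flow min-cut, the minimum cut capacity equals the max flow.
In the residual graph, reachable from S: {S}.
Min-cut edges: S→P (8), S→Q (6); capacity 8 + 6 = 14.

14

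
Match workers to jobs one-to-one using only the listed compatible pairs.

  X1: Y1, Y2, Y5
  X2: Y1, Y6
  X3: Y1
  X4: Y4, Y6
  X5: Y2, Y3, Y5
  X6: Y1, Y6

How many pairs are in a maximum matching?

5

Unit-capacity flow: source→left, listed edges, right→sink; max matching = max flow.
Augmenting path X1→Y1 (+1); matched 1.
Augmenting path X2→Y6 (+1); matched 2.
Augmenting path X4→Y4 (+1); matched 3.
Augmenting path X5→Y2 (+1); matched 4.
Augmenting path X3→Y1→X1→Y5 (+1); matched 5.
No augmenting path remains; maximum matching = 5.
König certificate: {X1, X4, X5, Y1, Y6} is a vertex cover of size 5 (every listed pair touches it), so no matching can be larger.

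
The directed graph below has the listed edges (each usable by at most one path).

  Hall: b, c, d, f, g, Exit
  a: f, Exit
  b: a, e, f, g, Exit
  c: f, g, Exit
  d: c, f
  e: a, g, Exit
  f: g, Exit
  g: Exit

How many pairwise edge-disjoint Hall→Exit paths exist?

Assign every edge capacity 1; by Menger, the answer equals the max flow.
Path Hall→Exit (+1); total 1.
Path Hall→b→Exit (+1); total 2.
Path Hall→c→Exit (+1); total 3.
Path Hall→f→Exit (+1); total 4.
Path Hall→g→Exit (+1); total 5.
No residual Hall→Exit path; max flow = 5.
Certifying cut of size 5: {Hall→Exit, Hall→b, c→Exit, f→Exit, g→Exit}.

5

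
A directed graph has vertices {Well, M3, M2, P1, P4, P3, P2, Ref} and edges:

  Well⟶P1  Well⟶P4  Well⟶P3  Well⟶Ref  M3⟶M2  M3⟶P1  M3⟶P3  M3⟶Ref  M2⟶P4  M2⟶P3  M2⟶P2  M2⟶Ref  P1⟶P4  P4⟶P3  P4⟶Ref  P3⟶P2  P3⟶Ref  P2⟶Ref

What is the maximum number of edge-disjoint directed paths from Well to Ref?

4

Assign every edge capacity 1; by Menger, the answer equals the max flow.
Path Well→Ref (+1); total 1.
Path Well→P4→Ref (+1); total 2.
Path Well→P3→Ref (+1); total 3.
Path Well→P1→P4→P3→P2→Ref (+1); total 4.
No residual Well→Ref path; max flow = 4.
Certifying cut of size 4: {Well→P1, Well→P3, Well→P4, Well→Ref}.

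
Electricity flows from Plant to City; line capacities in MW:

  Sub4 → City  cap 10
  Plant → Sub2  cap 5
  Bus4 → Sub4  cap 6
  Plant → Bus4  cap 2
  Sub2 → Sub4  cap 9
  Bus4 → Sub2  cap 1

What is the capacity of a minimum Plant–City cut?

7

Augment Plant→Sub2→Sub4→City: bottleneck 5, flow now 5.
Augment Plant→Bus4→Sub4→City: bottleneck 2, flow now 7.
No augmenting path remains; maximum flow = 7.
By max-flow min-cut, the minimum cut capacity equals the max flow.
In the residual graph, reachable from Plant: {Plant}.
Min-cut edges: Plant→Sub2 (5), Plant→Bus4 (2); capacity 5 + 2 = 7.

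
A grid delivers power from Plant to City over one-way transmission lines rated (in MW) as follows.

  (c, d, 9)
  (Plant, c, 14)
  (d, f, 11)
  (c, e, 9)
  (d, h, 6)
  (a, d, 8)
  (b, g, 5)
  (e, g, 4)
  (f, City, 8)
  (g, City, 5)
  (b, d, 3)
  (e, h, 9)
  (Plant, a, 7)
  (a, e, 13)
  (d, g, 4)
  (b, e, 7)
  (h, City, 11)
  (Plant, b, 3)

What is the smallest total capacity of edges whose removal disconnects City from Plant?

Augment Plant→b→g→City: bottleneck 3, flow now 3.
Augment Plant→a→d→f→City: bottleneck 7, flow now 10.
Augment Plant→c→d→f→City: bottleneck 1, flow now 11.
Augment Plant→c→d→g→City: bottleneck 2, flow now 13.
Augment Plant→c→d→h→City: bottleneck 6, flow now 19.
Augment Plant→c→e→h→City: bottleneck 5, flow now 24.
No augmenting path remains; maximum flow = 24.
By max-flow min-cut, the minimum cut capacity equals the max flow.
In the residual graph, reachable from Plant: {Plant}.
Min-cut edges: Plant→a (7), Plant→b (3), Plant→c (14); capacity 7 + 3 + 14 = 24.

24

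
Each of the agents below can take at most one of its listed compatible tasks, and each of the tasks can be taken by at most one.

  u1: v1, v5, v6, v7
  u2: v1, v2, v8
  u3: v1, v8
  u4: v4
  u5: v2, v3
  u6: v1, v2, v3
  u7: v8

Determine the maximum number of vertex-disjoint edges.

6

Unit-capacity flow: source→left, listed edges, right→sink; max matching = max flow.
Augmenting path u1→v1 (+1); matched 1.
Augmenting path u2→v2 (+1); matched 2.
Augmenting path u3→v8 (+1); matched 3.
Augmenting path u4→v4 (+1); matched 4.
Augmenting path u5→v3 (+1); matched 5.
Augmenting path u6→v1→u1→v5 (+1); matched 6.
No augmenting path remains; maximum matching = 6.
König certificate: {u1, u4, v1, v2, v3, v8} is a vertex cover of size 6 (every listed pair touches it), so no matching can be larger.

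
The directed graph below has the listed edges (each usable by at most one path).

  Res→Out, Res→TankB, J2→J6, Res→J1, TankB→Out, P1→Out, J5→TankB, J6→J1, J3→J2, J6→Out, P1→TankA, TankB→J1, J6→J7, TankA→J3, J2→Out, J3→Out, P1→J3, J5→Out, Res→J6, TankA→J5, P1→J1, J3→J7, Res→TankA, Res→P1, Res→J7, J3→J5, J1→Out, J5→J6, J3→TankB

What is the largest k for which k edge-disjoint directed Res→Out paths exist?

6

Assign every edge capacity 1; by Menger, the answer equals the max flow.
Path Res→Out (+1); total 1.
Path Res→J6→Out (+1); total 2.
Path Res→P1→Out (+1); total 3.
Path Res→TankB→Out (+1); total 4.
Path Res→J1→Out (+1); total 5.
Path Res→TankA→J5→Out (+1); total 6.
No residual Res→Out path; max flow = 6.
Certifying cut of size 6: {Res→J1, Res→J6, Res→Out, Res→P1, Res→TankA, Res→TankB}.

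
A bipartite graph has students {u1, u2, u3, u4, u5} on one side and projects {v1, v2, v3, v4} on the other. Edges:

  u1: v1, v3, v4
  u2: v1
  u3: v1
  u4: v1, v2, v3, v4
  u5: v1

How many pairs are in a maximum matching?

Unit-capacity flow: source→left, listed edges, right→sink; max matching = max flow.
Augmenting path u1→v1 (+1); matched 1.
Augmenting path u4→v2 (+1); matched 2.
Augmenting path u2→v1→u1→v3 (+1); matched 3.
No augmenting path remains; maximum matching = 3.
König certificate: {u1, u4, v1} is a vertex cover of size 3 (every listed pair touches it), so no matching can be larger.

3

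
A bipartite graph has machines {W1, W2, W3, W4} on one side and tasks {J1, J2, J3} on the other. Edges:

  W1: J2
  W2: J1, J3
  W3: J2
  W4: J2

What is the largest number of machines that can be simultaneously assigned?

2

Unit-capacity flow: source→left, listed edges, right→sink; max matching = max flow.
Augmenting path W1→J2 (+1); matched 1.
Augmenting path W2→J1 (+1); matched 2.
No augmenting path remains; maximum matching = 2.
König certificate: {W2, J2} is a vertex cover of size 2 (every listed pair touches it), so no matching can be larger.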